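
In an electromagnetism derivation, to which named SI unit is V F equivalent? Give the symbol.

C

V = W/A (potential = power per current),
    = kg·m²·s⁻³·A⁻¹.
F = C/V (capacitance = charge per voltage),
    = A·s/(kg·m²·s⁻³·A⁻¹) (substituting C and V),
    = kg⁻¹·m⁻²·s⁴·A².
Combining: V·F = (kg·m²·s⁻³·A⁻¹) · (kg⁻¹·m⁻²·s⁴·A²) = s·A.
s·A is the base-SI form of the coulomb.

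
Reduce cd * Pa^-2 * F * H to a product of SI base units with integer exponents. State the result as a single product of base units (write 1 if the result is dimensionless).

Pa = kg·m⁻¹·s⁻².
So Pa⁻² = kg⁻²·m²·s⁴.
F = kg⁻¹·m⁻²·s⁴·A².
H = kg·m²·s⁻²·A⁻².
Combining: cd·Pa⁻²·F·H = cd · (kg⁻²·m²·s⁴) · (kg⁻¹·m⁻²·s⁴·A²) · (kg·m²·s⁻²·A⁻²) = kg⁻²·m²·s⁶·cd.

kg⁻²·m²·s⁶·cd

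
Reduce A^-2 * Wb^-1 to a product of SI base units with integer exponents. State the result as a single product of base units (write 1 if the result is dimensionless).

kg⁻¹·m⁻²·s²·A⁻¹

Wb = V·s (flux: a volt is a weber per second),
    = kg·m²·s⁻²·A⁻¹.
So Wb⁻¹ = kg⁻¹·m⁻²·s²·A.
Combining: A⁻²·Wb⁻¹ = A⁻² · (kg⁻¹·m⁻²·s²·A) = kg⁻¹·m⁻²·s²·A⁻¹.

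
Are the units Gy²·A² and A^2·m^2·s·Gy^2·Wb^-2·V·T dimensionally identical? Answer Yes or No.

Left side:
  Gy = J/kg (absorbed dose = energy per mass),
      = m²·s⁻².
  So Gy² = m⁴·s⁻⁴.
  Combining: Gy²·A² = (m⁴·s⁻⁴) · A² = m⁴·s⁻⁴·A².
Right side:
  Gy = m²·s⁻².
  So Gy² = m⁴·s⁻⁴.
  Wb = kg·m²·s⁻²·A⁻¹.
  So Wb⁻² = kg⁻²·m⁻⁴·s⁴·A².
  V = kg·m²·s⁻³·A⁻¹.
  T = kg·s⁻²·A⁻¹.
  Combining: A²·m²·s·Gy²·Wb⁻²·V·T = A² · m² · s · (m⁴·s⁻⁴) · (kg⁻²·m⁻⁴·s⁴·A²) · (kg·m²·s⁻³·A⁻¹) · (kg·s⁻²·A⁻¹) = m⁴·s⁻⁴·A².
Both reduce to m⁴·s⁻⁴·A².

Yes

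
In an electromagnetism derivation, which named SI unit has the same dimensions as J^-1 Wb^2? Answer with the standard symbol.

H

J = kg·m²·s⁻².
So J⁻¹ = kg⁻¹·m⁻²·s².
Wb = kg·m²·s⁻²·A⁻¹.
So Wb² = kg²·m⁴·s⁻⁴·A⁻².
Combining: J⁻¹·Wb² = (kg⁻¹·m⁻²·s²) · (kg²·m⁴·s⁻⁴·A⁻²) = kg·m²·s⁻²·A⁻².
kg·m²·s⁻²·A⁻² is the base-SI form of the henry.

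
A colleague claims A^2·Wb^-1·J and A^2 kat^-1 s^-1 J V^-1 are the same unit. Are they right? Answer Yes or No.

Left side:
  Wb = V·s (flux: a volt is a weber per second),
      = kg·m²·s⁻²·A⁻¹.
  So Wb⁻¹ = kg⁻¹·m⁻²·s²·A.
  J = N·m (work = force × distance),
      = kg·m²·s⁻².
  Combining: A²·Wb⁻¹·J = A² · (kg⁻¹·m⁻²·s²·A) · (kg·m²·s⁻²) = A³.
Right side:
  kat = mol/s = s⁻¹·mol (catalytic activity).
  So kat⁻¹ = s·mol⁻¹.
  J = N·m (work = force × distance),
      = kg·m²·s⁻².
  V = W/A (potential = power per current),
      = kg·m²·s⁻³·A⁻¹.
  So V⁻¹ = kg⁻¹·m⁻²·s³·A.
  Combining: A²·kat⁻¹·s⁻¹·J·V⁻¹ = A² · (s·mol⁻¹) · s⁻¹ · (kg·m²·s⁻²) · (kg⁻¹·m⁻²·s³·A) = s·A³·mol⁻¹.
Left is A³; right is s·A³·mol⁻¹ — different.

No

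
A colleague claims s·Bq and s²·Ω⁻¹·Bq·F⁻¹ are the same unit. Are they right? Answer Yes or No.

Left side:
  Bq = 1/s = s⁻¹ (activity is decays per second).
  Combining: s·Bq = s · s⁻¹ = 1.
Right side:
  Ω = kg·m²·s⁻³·A⁻².
  So Ω⁻¹ = kg⁻¹·m⁻²·s³·A².
  Bq = s⁻¹.
  F = kg⁻¹·m⁻²·s⁴·A².
  So F⁻¹ = kg·m²·s⁻⁴·A⁻².
  Combining: s²·Ω⁻¹·Bq·F⁻¹ = s² · (kg⁻¹·m⁻²·s³·A²) · s⁻¹ · (kg·m²·s⁻⁴·A⁻²) = 1.
Both reduce to 1.

Yes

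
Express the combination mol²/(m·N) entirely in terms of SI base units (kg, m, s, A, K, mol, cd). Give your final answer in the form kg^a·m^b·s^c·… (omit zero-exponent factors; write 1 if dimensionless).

kg⁻¹·m⁻²·s²·mol²

N = kg·m·s⁻².
So N⁻¹ = kg⁻¹·m⁻¹·s².
Combining: m⁻¹·mol²·N⁻¹ = m⁻¹ · mol² · (kg⁻¹·m⁻¹·s²) = kg⁻¹·m⁻²·s²·mol².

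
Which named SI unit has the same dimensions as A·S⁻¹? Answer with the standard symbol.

S = 1/Ω (conductance is reciprocal resistance),
    = kg⁻¹·m⁻²·s³·A².
So S⁻¹ = kg·m²·s⁻³·A⁻².
Combining: A·S⁻¹ = A · (kg·m²·s⁻³·A⁻²) = kg·m²·s⁻³·A⁻¹.
kg·m²·s⁻³·A⁻¹ is the base-SI form of the volt.

V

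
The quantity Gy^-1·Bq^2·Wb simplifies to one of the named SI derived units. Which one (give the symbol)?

T

Gy = J/kg (absorbed dose = energy per mass),
    = m²·s⁻².
So Gy⁻¹ = m⁻²·s².
Bq = 1/s = s⁻¹ (activity is decays per second).
So Bq² = s⁻².
Wb = V·s (flux: a volt is a weber per second),
    = kg·m²·s⁻²·A⁻¹.
Combining: Gy⁻¹·Bq²·Wb = (m⁻²·s²) · s⁻² · (kg·m²·s⁻²·A⁻¹) = kg·s⁻²·A⁻¹.
kg·s⁻²·A⁻¹ is the base-SI form of the tesla.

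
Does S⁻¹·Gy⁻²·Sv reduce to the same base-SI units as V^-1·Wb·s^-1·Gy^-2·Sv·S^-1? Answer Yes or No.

Left side:
  S = 1/Ω (conductance is reciprocal resistance),
      = kg⁻¹·m⁻²·s³·A².
  So S⁻¹ = kg·m²·s⁻³·A⁻².
  Gy = J/kg (absorbed dose = energy per mass),
      = m²·s⁻².
  So Gy⁻² = m⁻⁴·s⁴.
  Sv = J/kg (equivalent dose = energy per mass),
      = m²·s⁻².
  Combining: S⁻¹·Gy⁻²·Sv = (kg·m²·s⁻³·A⁻²) · (m⁻⁴·s⁴) · (m²·s⁻²) = kg·s⁻¹·A⁻².
Right side:
  V = kg·m²·s⁻³·A⁻¹.
  So V⁻¹ = kg⁻¹·m⁻²·s³·A.
  Wb = kg·m²·s⁻²·A⁻¹.
  Gy = m²·s⁻².
  So Gy⁻² = m⁻⁴·s⁴.
  Sv = m²·s⁻².
  S = kg⁻¹·m⁻²·s³·A².
  So S⁻¹ = kg·m²·s⁻³·A⁻².
  Combining: V⁻¹·Wb·s⁻¹·Gy⁻²·Sv·S⁻¹ = (kg⁻¹·m⁻²·s³·A) · (kg·m²·s⁻²·A⁻¹) · s⁻¹ · (m⁻⁴·s⁴) · (m²·s⁻²) · (kg·m²·s⁻³·A⁻²) = kg·s⁻¹·A⁻².
Both reduce to kg·s⁻¹·A⁻².

Yes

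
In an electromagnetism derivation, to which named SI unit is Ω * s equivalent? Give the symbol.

Ω = V/A (resistance = voltage per current),
    = kg·m²·s⁻³·A⁻².
Combining: Ω·s = (kg·m²·s⁻³·A⁻²) · s = kg·m²·s⁻²·A⁻².
kg·m²·s⁻²·A⁻² is the base-SI form of the henry.

H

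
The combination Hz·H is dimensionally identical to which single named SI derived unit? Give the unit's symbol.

Hz = s⁻¹.
H = kg·m²·s⁻²·A⁻².
Combining: Hz·H = s⁻¹ · (kg·m²·s⁻²·A⁻²) = kg·m²·s⁻³·A⁻².
kg·m²·s⁻³·A⁻² is the base-SI form of the ohm.

Ω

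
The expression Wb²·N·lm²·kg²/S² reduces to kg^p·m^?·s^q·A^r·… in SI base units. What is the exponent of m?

Wb = V·s (flux: a volt is a weber per second),
    = kg·m²·s⁻²·A⁻¹.
So Wb² = kg²·m⁴·s⁻⁴·A⁻².
S = 1/Ω (conductance is reciprocal resistance),
    = kg⁻¹·m⁻²·s³·A².
So S⁻² = kg²·m⁴·s⁻⁶·A⁻⁴.
N = kg·m/s² = kg·m·s⁻² (force = mass × acceleration).
lm = cd·sr = cd (luminous flux; sr is dimensionless).
So lm² = cd².
Combining: Wb²·S⁻²·N·lm²·kg² = (kg²·m⁴·s⁻⁴·A⁻²) · (kg²·m⁴·s⁻⁶·A⁻⁴) · (kg·m·s⁻²) · cd² · kg² = kg⁷·m⁹·s⁻¹²·A⁻⁶·cd².
The exponent of m is 9.

9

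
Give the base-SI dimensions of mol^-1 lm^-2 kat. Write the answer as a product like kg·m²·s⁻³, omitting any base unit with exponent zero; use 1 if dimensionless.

lm = cd.
So lm⁻² = cd⁻².
kat = s⁻¹·mol.
Combining: mol⁻¹·lm⁻²·kat = mol⁻¹ · cd⁻² · (s⁻¹·mol) = s⁻¹·cd⁻².

s⁻¹·cd⁻²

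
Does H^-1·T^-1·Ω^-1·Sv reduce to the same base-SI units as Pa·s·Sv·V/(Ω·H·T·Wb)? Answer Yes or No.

Left side:
  H = Wb/A (inductance = flux per current),
      = kg·m²·s⁻²·A⁻².
  So H⁻¹ = kg⁻¹·m⁻²·s²·A².
  T = Wb/m² (flux density = flux per area),
      = kg·s⁻²·A⁻¹.
  So T⁻¹ = kg⁻¹·s²·A.
  Ω = V/A (resistance = voltage per current),
      = kg·m²·s⁻³·A⁻².
  So Ω⁻¹ = kg⁻¹·m⁻²·s³·A².
  Sv = J/kg (equivalent dose = energy per mass),
      = m²·s⁻².
  Combining: H⁻¹·T⁻¹·Ω⁻¹·Sv = (kg⁻¹·m⁻²·s²·A²) · (kg⁻¹·s²·A) · (kg⁻¹·m⁻²·s³·A²) · (m²·s⁻²) = kg⁻³·m⁻²·s⁵·A⁵.
Right side:
  Ω = kg·m²·s⁻³·A⁻².
  So Ω⁻¹ = kg⁻¹·m⁻²·s³·A².
  H = kg·m²·s⁻²·A⁻².
  So H⁻¹ = kg⁻¹·m⁻²·s²·A².
  Pa = kg·m⁻¹·s⁻².
  Sv = m²·s⁻².
  T = kg·s⁻²·A⁻¹.
  So T⁻¹ = kg⁻¹·s²·A.
  V = kg·m²·s⁻³·A⁻¹.
  Wb = kg·m²·s⁻²·A⁻¹.
  So Wb⁻¹ = kg⁻¹·m⁻²·s²·A.
  Combining: Ω⁻¹·H⁻¹·Pa·s·Sv·T⁻¹·V·Wb⁻¹ = (kg⁻¹·m⁻²·s³·A²) · (kg⁻¹·m⁻²·s²·A²) · (kg·m⁻¹·s⁻²) · s · (m²·s⁻²) · (kg⁻¹·s²·A) · (kg·m²·s⁻³·A⁻¹) · (kg⁻¹·m⁻²·s²·A) = kg⁻²·m⁻³·s³·A⁵.
Left is kg⁻³·m⁻²·s⁵·A⁵; right is kg⁻²·m⁻³·s³·A⁵ — different.

No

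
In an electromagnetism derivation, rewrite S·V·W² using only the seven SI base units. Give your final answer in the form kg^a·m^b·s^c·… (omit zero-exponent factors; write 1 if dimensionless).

S = kg⁻¹·m⁻²·s³·A².
V = kg·m²·s⁻³·A⁻¹.
W = kg·m²·s⁻³.
So W² = kg²·m⁴·s⁻⁶.
Combining: S·V·W² = (kg⁻¹·m⁻²·s³·A²) · (kg·m²·s⁻³·A⁻¹) · (kg²·m⁴·s⁻⁶) = kg²·m⁴·s⁻⁶·A.

kg²·m⁴·s⁻⁶·A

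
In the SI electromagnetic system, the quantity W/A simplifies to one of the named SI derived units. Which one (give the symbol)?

W = J/s (power = energy per time),
    = kg·m²·s⁻³.
Combining: A⁻¹·W = A⁻¹ · (kg·m²·s⁻³) = kg·m²·s⁻³·A⁻¹.
kg·m²·s⁻³·A⁻¹ is the base-SI form of the volt.

V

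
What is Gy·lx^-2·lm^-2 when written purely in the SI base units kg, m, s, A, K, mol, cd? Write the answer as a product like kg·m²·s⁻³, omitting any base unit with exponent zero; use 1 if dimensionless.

Gy = m²·s⁻².
lx = m⁻²·cd.
So lx⁻² = m⁴·cd⁻².
lm = cd.
So lm⁻² = cd⁻².
Combining: Gy·lx⁻²·lm⁻² = (m²·s⁻²) · (m⁴·cd⁻²) · cd⁻² = m⁶·s⁻²·cd⁻⁴.

m⁶·s⁻²·cd⁻⁴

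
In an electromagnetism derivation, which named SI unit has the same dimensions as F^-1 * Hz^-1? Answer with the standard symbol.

F = kg⁻¹·m⁻²·s⁴·A².
So F⁻¹ = kg·m²·s⁻⁴·A⁻².
Hz = s⁻¹.
So Hz⁻¹ = s.
Combining: F⁻¹·Hz⁻¹ = (kg·m²·s⁻⁴·A⁻²) · s = kg·m²·s⁻³·A⁻².
kg·m²·s⁻³·A⁻² is the base-SI form of the ohm.

Ω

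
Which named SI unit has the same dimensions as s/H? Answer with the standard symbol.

S

H = Wb/A (inductance = flux per current),
    = kg·m²·s⁻²·A⁻².
So H⁻¹ = kg⁻¹·m⁻²·s²·A².
Combining: s·H⁻¹ = s · (kg⁻¹·m⁻²·s²·A²) = kg⁻¹·m⁻²·s³·A².
kg⁻¹·m⁻²·s³·A² is the base-SI form of the siemens.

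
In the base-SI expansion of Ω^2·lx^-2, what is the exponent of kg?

2

Ω = V/A (resistance = voltage per current),
    = kg·m²·s⁻³·A⁻².
So Ω² = kg²·m⁴·s⁻⁶·A⁻⁴.
lx = lm/m² (illuminance = luminous flux per area),
    = m⁻²·cd.
So lx⁻² = m⁴·cd⁻².
Combining: Ω²·lx⁻² = (kg²·m⁴·s⁻⁶·A⁻⁴) · (m⁴·cd⁻²) = kg²·m⁸·s⁻⁶·A⁻⁴·cd⁻².
The exponent of kg is 2.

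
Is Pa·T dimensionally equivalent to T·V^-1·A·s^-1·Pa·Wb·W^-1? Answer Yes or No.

Left side:
  Pa = kg·m⁻¹·s⁻².
  T = kg·s⁻²·A⁻¹.
  Combining: Pa·T = (kg·m⁻¹·s⁻²) · (kg·s⁻²·A⁻¹) = kg²·m⁻¹·s⁻⁴·A⁻¹.
Right side:
  T = Wb/m² (flux density = flux per area),
      = kg·s⁻²·A⁻¹.
  V = W/A (potential = power per current),
      = kg·m²·s⁻³·A⁻¹.
  So V⁻¹ = kg⁻¹·m⁻²·s³·A.
  Pa = N/m² (pressure = force per area),
      = kg·m⁻¹·s⁻².
  Wb = V·s (flux: a volt is a weber per second),
      = kg·m²·s⁻²·A⁻¹.
  W = J/s (power = energy per time),
      = kg·m²·s⁻³.
  So W⁻¹ = kg⁻¹·m⁻²·s³.
  Combining: T·V⁻¹·A·s⁻¹·Pa·Wb·W⁻¹ = (kg·s⁻²·A⁻¹) · (kg⁻¹·m⁻²·s³·A) · A · s⁻¹ · (kg·m⁻¹·s⁻²) · (kg·m²·s⁻²·A⁻¹) · (kg⁻¹·m⁻²·s³) = kg·m⁻³·s⁻¹.
Left is kg²·m⁻¹·s⁻⁴·A⁻¹; right is kg·m⁻³·s⁻¹ — different.

No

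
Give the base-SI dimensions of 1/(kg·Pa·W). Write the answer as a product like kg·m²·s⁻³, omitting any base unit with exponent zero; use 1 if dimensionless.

Pa = kg·m⁻¹·s⁻².
So Pa⁻¹ = kg⁻¹·m·s².
W = kg·m²·s⁻³.
So W⁻¹ = kg⁻¹·m⁻²·s³.
Combining: kg⁻¹·Pa⁻¹·W⁻¹ = kg⁻¹ · (kg⁻¹·m·s²) · (kg⁻¹·m⁻²·s³) = kg⁻³·m⁻¹·s⁵.

kg⁻³·m⁻¹·s⁵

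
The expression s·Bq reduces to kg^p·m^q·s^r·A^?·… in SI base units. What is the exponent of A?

Bq = 1/s = s⁻¹ (activity is decays per second).
Combining: s·Bq = s · s⁻¹ = 1.
The exponent of A is 0.

0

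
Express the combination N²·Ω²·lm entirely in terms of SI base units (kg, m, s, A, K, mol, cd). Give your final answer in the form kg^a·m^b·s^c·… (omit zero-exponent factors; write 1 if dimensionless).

N = kg·m·s⁻².
So N² = kg²·m²·s⁻⁴.
Ω = kg·m²·s⁻³·A⁻².
So Ω² = kg²·m⁴·s⁻⁶·A⁻⁴.
lm = cd.
Combining: N²·Ω²·lm = (kg²·m²·s⁻⁴) · (kg²·m⁴·s⁻⁶·A⁻⁴) · cd = kg⁴·m⁶·s⁻¹⁰·A⁻⁴·cd.

kg⁴·m⁶·s⁻¹⁰·A⁻⁴·cd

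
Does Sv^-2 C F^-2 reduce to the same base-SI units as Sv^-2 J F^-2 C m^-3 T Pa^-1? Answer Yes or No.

Left side:
  Sv = m²·s⁻².
  So Sv⁻² = m⁻⁴·s⁴.
  C = s·A.
  F = kg⁻¹·m⁻²·s⁴·A².
  So F⁻² = kg²·m⁴·s⁻⁸·A⁻⁴.
  Combining: Sv⁻²·C·F⁻² = (m⁻⁴·s⁴) · (s·A) · (kg²·m⁴·s⁻⁸·A⁻⁴) = kg²·s⁻³·A⁻³.
Right side:
  Sv = J/kg (equivalent dose = energy per mass),
      = m²·s⁻².
  So Sv⁻² = m⁻⁴·s⁴.
  J = N·m (work = force × distance),
      = kg·m²·s⁻².
  F = C/V (capacitance = charge per voltage),
      = A·s/(kg·m²·s⁻³·A⁻¹) (substituting C and V),
      = kg⁻¹·m⁻²·s⁴·A².
  So F⁻² = kg²·m⁴·s⁻⁸·A⁻⁴.
  C = A·s = s·A (charge = current × time).
  T = Wb/m² (flux density = flux per area),
      = kg·s⁻²·A⁻¹.
  Pa = N/m² (pressure = force per area),
      = kg·m⁻¹·s⁻².
  So Pa⁻¹ = kg⁻¹·m·s².
  Combining: Sv⁻²·J·F⁻²·C·m⁻³·T·Pa⁻¹ = (m⁻⁴·s⁴) · (kg·m²·s⁻²) · (kg²·m⁴·s⁻⁸·A⁻⁴) · (s·A) · m⁻³ · (kg·s⁻²·A⁻¹) · (kg⁻¹·m·s²) = kg³·s⁻⁵·A⁻⁴.
Left is kg²·s⁻³·A⁻³; right is kg³·s⁻⁵·A⁻⁴ — different.

No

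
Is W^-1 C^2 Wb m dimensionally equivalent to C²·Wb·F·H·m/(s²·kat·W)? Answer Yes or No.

Left side:
  W = J/s (power = energy per time),
      = kg·m²·s⁻³.
  So W⁻¹ = kg⁻¹·m⁻²·s³.
  C = A·s = s·A (charge = current × time).
  So C² = s²·A².
  Wb = V·s (flux: a volt is a weber per second),
      = kg·m²·s⁻²·A⁻¹.
  Combining: W⁻¹·C²·Wb·m = (kg⁻¹·m⁻²·s³) · (s²·A²) · (kg·m²·s⁻²·A⁻¹) · m = m·s³·A.
Right side:
  C = s·A.
  So C² = s²·A².
  Wb = kg·m²·s⁻²·A⁻¹.
  kat = s⁻¹·mol.
  So kat⁻¹ = s·mol⁻¹.
  F = kg⁻¹·m⁻²·s⁴·A².
  W = kg·m²·s⁻³.
  So W⁻¹ = kg⁻¹·m⁻²·s³.
  H = kg·m²·s⁻²·A⁻².
  Combining: C²·s⁻²·Wb·kat⁻¹·F·W⁻¹·H·m = (s²·A²) · s⁻² · (kg·m²·s⁻²·A⁻¹) · (s·mol⁻¹) · (kg⁻¹·m⁻²·s⁴·A²) · (kg⁻¹·m⁻²·s³) · (kg·m²·s⁻²·A⁻²) · m = m·s⁴·A·mol⁻¹.
Left is m·s³·A; right is m·s⁴·A·mol⁻¹ — different.

No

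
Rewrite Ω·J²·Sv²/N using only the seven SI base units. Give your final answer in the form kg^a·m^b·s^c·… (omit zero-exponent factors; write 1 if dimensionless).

kg²·m⁹·s⁻⁹·A⁻²

N = kg·m·s⁻².
So N⁻¹ = kg⁻¹·m⁻¹·s².
Ω = kg·m²·s⁻³·A⁻².
J = kg·m²·s⁻².
So J² = kg²·m⁴·s⁻⁴.
Sv = m²·s⁻².
So Sv² = m⁴·s⁻⁴.
Combining: N⁻¹·Ω·J²·Sv² = (kg⁻¹·m⁻¹·s²) · (kg·m²·s⁻³·A⁻²) · (kg²·m⁴·s⁻⁴) · (m⁴·s⁻⁴) = kg²·m⁹·s⁻⁹·A⁻².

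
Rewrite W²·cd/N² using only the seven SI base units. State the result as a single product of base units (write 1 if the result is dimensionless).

N = kg·m/s² = kg·m·s⁻² (force = mass × acceleration).
So N⁻² = kg⁻²·m⁻²·s⁴.
W = J/s (power = energy per time),
    = kg·m²·s⁻³.
So W² = kg²·m⁴·s⁻⁶.
Combining: N⁻²·W²·cd = (kg⁻²·m⁻²·s⁴) · (kg²·m⁴·s⁻⁶) · cd = m²·s⁻²·cd.

m²·s⁻²·cd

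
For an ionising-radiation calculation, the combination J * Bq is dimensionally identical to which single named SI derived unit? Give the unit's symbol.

W

J = N·m (work = force × distance),
    = kg·m²·s⁻².
Bq = 1/s = s⁻¹ (activity is decays per second).
Combining: J·Bq = (kg·m²·s⁻²) · s⁻¹ = kg·m²·s⁻³.
kg·m²·s⁻³ is the base-SI form of the watt.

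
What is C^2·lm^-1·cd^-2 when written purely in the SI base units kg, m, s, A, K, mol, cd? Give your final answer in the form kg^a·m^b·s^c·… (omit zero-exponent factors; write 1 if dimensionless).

s²·A²·cd⁻³

C = s·A.
So C² = s²·A².
lm = cd.
So lm⁻¹ = cd⁻¹.
Combining: C²·lm⁻¹·cd⁻² = (s²·A²) · cd⁻¹ · cd⁻² = s²·A²·cd⁻³.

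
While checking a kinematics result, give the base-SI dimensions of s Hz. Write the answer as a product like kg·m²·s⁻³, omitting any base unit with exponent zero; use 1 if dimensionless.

1

Hz = s⁻¹.
Combining: s·Hz = s · s⁻¹ = 1.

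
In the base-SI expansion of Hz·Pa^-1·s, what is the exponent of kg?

Hz = s⁻¹.
Pa = kg·m⁻¹·s⁻².
So Pa⁻¹ = kg⁻¹·m·s².
Combining: Hz·Pa⁻¹·s = s⁻¹ · (kg⁻¹·m·s²) · s = kg⁻¹·m·s².
The exponent of kg is -1.

-1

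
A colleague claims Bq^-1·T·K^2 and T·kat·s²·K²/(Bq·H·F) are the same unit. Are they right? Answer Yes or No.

Left side:
  Bq = 1/s = s⁻¹ (activity is decays per second).
  So Bq⁻¹ = s.
  T = Wb/m² (flux density = flux per area),
      = kg·s⁻²·A⁻¹.
  Combining: Bq⁻¹·T·K² = s · (kg·s⁻²·A⁻¹) · K² = kg·s⁻¹·A⁻¹·K².
Right side:
  T = kg·s⁻²·A⁻¹.
  kat = s⁻¹·mol.
  Bq = s⁻¹.
  So Bq⁻¹ = s.
  H = kg·m²·s⁻²·A⁻².
  So H⁻¹ = kg⁻¹·m⁻²·s²·A².
  F = kg⁻¹·m⁻²·s⁴·A².
  So F⁻¹ = kg·m²·s⁻⁴·A⁻².
  Combining: T·kat·Bq⁻¹·s²·K²·H⁻¹·F⁻¹ = (kg·s⁻²·A⁻¹) · (s⁻¹·mol) · s · s² · K² · (kg⁻¹·m⁻²·s²·A²) · (kg·m²·s⁻⁴·A⁻²) = kg·s⁻²·A⁻¹·K²·mol.
Left is kg·s⁻¹·A⁻¹·K²; right is kg·s⁻²·A⁻¹·K²·mol — different.

No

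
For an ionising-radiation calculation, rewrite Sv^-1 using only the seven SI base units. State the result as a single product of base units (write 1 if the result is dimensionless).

Sv = J/kg (equivalent dose = energy per mass),
    = m²·s⁻².
So Sv⁻¹ = m⁻²·s².

m⁻²·s²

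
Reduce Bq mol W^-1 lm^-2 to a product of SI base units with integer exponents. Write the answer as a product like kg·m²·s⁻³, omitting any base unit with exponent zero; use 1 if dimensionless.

kg⁻¹·m⁻²·s²·mol·cd⁻²

Bq = s⁻¹.
W = kg·m²·s⁻³.
So W⁻¹ = kg⁻¹·m⁻²·s³.
lm = cd.
So lm⁻² = cd⁻².
Combining: Bq·mol·W⁻¹·lm⁻² = s⁻¹ · mol · (kg⁻¹·m⁻²·s³) · cd⁻² = kg⁻¹·m⁻²·s²·mol·cd⁻².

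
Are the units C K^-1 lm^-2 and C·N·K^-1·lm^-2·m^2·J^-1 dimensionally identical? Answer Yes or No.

No

Left side:
  C = A·s = s·A (charge = current × time).
  lm = cd·sr = cd (luminous flux; sr is dimensionless).
  So lm⁻² = cd⁻².
  Combining: C·K⁻¹·lm⁻² = (s·A) · K⁻¹ · cd⁻² = s·A·K⁻¹·cd⁻².
Right side:
  C = A·s = s·A (charge = current × time).
  N = kg·m/s² = kg·m·s⁻² (force = mass × acceleration).
  lm = cd·sr = cd (luminous flux; sr is dimensionless).
  So lm⁻² = cd⁻².
  J = N·m (work = force × distance),
      = kg·m²·s⁻².
  So J⁻¹ = kg⁻¹·m⁻²·s².
  Combining: C·N·K⁻¹·lm⁻²·m²·J⁻¹ = (s·A) · (kg·m·s⁻²) · K⁻¹ · cd⁻² · m² · (kg⁻¹·m⁻²·s²) = m·s·A·K⁻¹·cd⁻².
Left is s·A·K⁻¹·cd⁻²; right is m·s·A·K⁻¹·cd⁻² — different.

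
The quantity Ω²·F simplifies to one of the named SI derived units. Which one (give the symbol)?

H

Ω = V/A (resistance = voltage per current),
    = kg·m²·s⁻³·A⁻².
So Ω² = kg²·m⁴·s⁻⁶·A⁻⁴.
F = C/V (capacitance = charge per voltage),
    = A·s/(kg·m²·s⁻³·A⁻¹) (substituting C and V),
    = kg⁻¹·m⁻²·s⁴·A².
Combining: Ω²·F = (kg²·m⁴·s⁻⁶·A⁻⁴) · (kg⁻¹·m⁻²·s⁴·A²) = kg·m²·s⁻²·A⁻².
kg·m²·s⁻²·A⁻² is the base-SI form of the henry.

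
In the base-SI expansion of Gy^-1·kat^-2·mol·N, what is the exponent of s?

Gy = m²·s⁻².
So Gy⁻¹ = m⁻²·s².
kat = s⁻¹·mol.
So kat⁻² = s²·mol⁻².
N = kg·m·s⁻².
Combining: Gy⁻¹·kat⁻²·mol·N = (m⁻²·s²) · (s²·mol⁻²) · mol · (kg·m·s⁻²) = kg·m⁻¹·s²·mol⁻¹.
The exponent of s is 2.

2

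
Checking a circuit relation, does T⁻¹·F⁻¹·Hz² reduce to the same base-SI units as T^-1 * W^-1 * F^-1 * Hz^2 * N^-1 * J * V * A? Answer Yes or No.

No

Left side:
  T = kg·s⁻²·A⁻¹.
  So T⁻¹ = kg⁻¹·s²·A.
  F = kg⁻¹·m⁻²·s⁴·A².
  So F⁻¹ = kg·m²·s⁻⁴·A⁻².
  Hz = s⁻¹.
  So Hz² = s⁻².
  Combining: T⁻¹·F⁻¹·Hz² = (kg⁻¹·s²·A) · (kg·m²·s⁻⁴·A⁻²) · s⁻² = m²·s⁻⁴·A⁻¹.
Right side:
  T = Wb/m² (flux density = flux per area),
      = kg·s⁻²·A⁻¹.
  So T⁻¹ = kg⁻¹·s²·A.
  W = J/s (power = energy per time),
      = kg·m²·s⁻³.
  So W⁻¹ = kg⁻¹·m⁻²·s³.
  F = C/V (capacitance = charge per voltage),
      = A·s/(kg·m²·s⁻³·A⁻¹) (substituting C and V),
      = kg⁻¹·m⁻²·s⁴·A².
  So F⁻¹ = kg·m²·s⁻⁴·A⁻².
  Hz = 1/s = s⁻¹ (frequency is cycles per second).
  So Hz² = s⁻².
  N = kg·m/s² = kg·m·s⁻² (force = mass × acceleration).
  So N⁻¹ = kg⁻¹·m⁻¹·s².
  J = N·m (work = force × distance),
      = kg·m²·s⁻².
  V = W/A (potential = power per current),
      = kg·m²·s⁻³·A⁻¹.
  Combining: T⁻¹·W⁻¹·F⁻¹·Hz²·N⁻¹·J·V·A = (kg⁻¹·s²·A) · (kg⁻¹·m⁻²·s³) · (kg·m²·s⁻⁴·A⁻²) · s⁻² · (kg⁻¹·m⁻¹·s²) · (kg·m²·s⁻²) · (kg·m²·s⁻³·A⁻¹) · A = m³·s⁻⁴·A⁻¹.
Left is m²·s⁻⁴·A⁻¹; right is m³·s⁻⁴·A⁻¹ — different.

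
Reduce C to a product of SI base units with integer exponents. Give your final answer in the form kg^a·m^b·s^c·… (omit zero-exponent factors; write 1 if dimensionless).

s·A

C = s·A.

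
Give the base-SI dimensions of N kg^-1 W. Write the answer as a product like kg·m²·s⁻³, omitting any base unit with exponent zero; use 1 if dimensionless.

N = kg·m·s⁻².
W = kg·m²·s⁻³.
Combining: N·kg⁻¹·W = (kg·m·s⁻²) · kg⁻¹ · (kg·m²·s⁻³) = kg·m³·s⁻⁵.

kg·m³·s⁻⁵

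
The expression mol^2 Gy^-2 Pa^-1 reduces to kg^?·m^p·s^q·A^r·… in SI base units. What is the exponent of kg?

-1

Gy = m²·s⁻².
So Gy⁻² = m⁻⁴·s⁴.
Pa = kg·m⁻¹·s⁻².
So Pa⁻¹ = kg⁻¹·m·s².
Combining: mol²·Gy⁻²·Pa⁻¹ = mol² · (m⁻⁴·s⁴) · (kg⁻¹·m·s²) = kg⁻¹·m⁻³·s⁶·mol².
The exponent of kg is -1.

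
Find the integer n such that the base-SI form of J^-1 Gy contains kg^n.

J = N·m (work = force × distance),
    = kg·m²·s⁻².
So J⁻¹ = kg⁻¹·m⁻²·s².
Gy = J/kg (absorbed dose = energy per mass),
    = m²·s⁻².
Combining: J⁻¹·Gy = (kg⁻¹·m⁻²·s²) · (m²·s⁻²) = kg⁻¹.
The exponent of kg is -1.

-1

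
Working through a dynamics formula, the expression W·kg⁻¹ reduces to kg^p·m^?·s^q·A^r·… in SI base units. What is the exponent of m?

W = J/s (power = energy per time),
    = kg·m²·s⁻³.
Combining: W·kg⁻¹ = (kg·m²·s⁻³) · kg⁻¹ = m²·s⁻³.
The exponent of m is 2.

2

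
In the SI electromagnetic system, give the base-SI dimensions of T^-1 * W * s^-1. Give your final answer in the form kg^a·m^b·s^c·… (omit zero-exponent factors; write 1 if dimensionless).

T = kg·s⁻²·A⁻¹.
So T⁻¹ = kg⁻¹·s²·A.
W = kg·m²·s⁻³.
Combining: T⁻¹·W·s⁻¹ = (kg⁻¹·s²·A) · (kg·m²·s⁻³) · s⁻¹ = m²·s⁻²·A.

m²·s⁻²·A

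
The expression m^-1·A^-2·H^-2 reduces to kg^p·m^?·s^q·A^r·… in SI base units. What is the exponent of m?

H = kg·m²·s⁻²·A⁻².
So H⁻² = kg⁻²·m⁻⁴·s⁴·A⁴.
Combining: m⁻¹·A⁻²·H⁻² = m⁻¹ · A⁻² · (kg⁻²·m⁻⁴·s⁴·A⁴) = kg⁻²·m⁻⁵·s⁴·A².
The exponent of m is -5.

-5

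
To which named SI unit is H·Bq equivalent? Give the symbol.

H = kg·m²·s⁻²·A⁻².
Bq = s⁻¹.
Combining: H·Bq = (kg·m²·s⁻²·A⁻²) · s⁻¹ = kg·m²·s⁻³·A⁻².
kg·m²·s⁻³·A⁻² is the base-SI form of the ohm.

Ω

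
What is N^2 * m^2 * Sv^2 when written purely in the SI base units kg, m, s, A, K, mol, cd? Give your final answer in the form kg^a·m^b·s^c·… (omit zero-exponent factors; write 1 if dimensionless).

N = kg·m/s² = kg·m·s⁻² (force = mass × acceleration).
So N² = kg²·m²·s⁻⁴.
Sv = J/kg (equivalent dose = energy per mass),
    = m²·s⁻².
So Sv² = m⁴·s⁻⁴.
Combining: N²·m²·Sv² = (kg²·m²·s⁻⁴) · m² · (m⁴·s⁻⁴) = kg²·m⁸·s⁻⁸.

kg²·m⁸·s⁻⁸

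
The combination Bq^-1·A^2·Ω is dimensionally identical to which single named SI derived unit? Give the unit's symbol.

Bq = 1/s = s⁻¹ (activity is decays per second).
So Bq⁻¹ = s.
Ω = V/A (resistance = voltage per current),
    = kg·m²·s⁻³·A⁻².
Combining: Bq⁻¹·A²·Ω = s · A² · (kg·m²·s⁻³·A⁻²) = kg·m²·s⁻².
kg·m²·s⁻² is the base-SI form of the joule.

J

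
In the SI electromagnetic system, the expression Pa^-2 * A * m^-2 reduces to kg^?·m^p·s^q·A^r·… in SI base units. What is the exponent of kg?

Pa = N/m² (pressure = force per area),
    = kg·m⁻¹·s⁻².
So Pa⁻² = kg⁻²·m²·s⁴.
Combining: Pa⁻²·A·m⁻² = (kg⁻²·m²·s⁴) · A · m⁻² = kg⁻²·s⁴·A.
The exponent of kg is -2.

-2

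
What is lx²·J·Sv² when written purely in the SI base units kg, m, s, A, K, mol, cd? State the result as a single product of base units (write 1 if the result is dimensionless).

lx = lm/m² (illuminance = luminous flux per area),
    = m⁻²·cd.
So lx² = m⁻⁴·cd².
J = N·m (work = force × distance),
    = kg·m²·s⁻².
Sv = J/kg (equivalent dose = energy per mass),
    = m²·s⁻².
So Sv² = m⁴·s⁻⁴.
Combining: lx²·J·Sv² = (m⁻⁴·cd²) · (kg·m²·s⁻²) · (m⁴·s⁻⁴) = kg·m²·s⁻⁶·cd².

kg·m²·s⁻⁶·cd²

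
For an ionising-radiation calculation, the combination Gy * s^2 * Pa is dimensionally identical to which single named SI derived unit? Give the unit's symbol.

N

Gy = J/kg (absorbed dose = energy per mass),
    = m²·s⁻².
Pa = N/m² (pressure = force per area),
    = kg·m⁻¹·s⁻².
Combining: Gy·s²·Pa = (m²·s⁻²) · s² · (kg·m⁻¹·s⁻²) = kg·m·s⁻².
kg·m·s⁻² is the base-SI form of the newton.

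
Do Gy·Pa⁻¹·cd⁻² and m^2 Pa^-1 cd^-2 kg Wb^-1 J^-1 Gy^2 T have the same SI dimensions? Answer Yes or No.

Left side:
  Gy = J/kg (absorbed dose = energy per mass),
      = m²·s⁻².
  Pa = N/m² (pressure = force per area),
      = kg·m⁻¹·s⁻².
  So Pa⁻¹ = kg⁻¹·m·s².
  Combining: Gy·Pa⁻¹·cd⁻² = (m²·s⁻²) · (kg⁻¹·m·s²) · cd⁻² = kg⁻¹·m³·cd⁻².
Right side:
  Pa = N/m² (pressure = force per area),
      = kg·m⁻¹·s⁻².
  So Pa⁻¹ = kg⁻¹·m·s².
  Wb = V·s (flux: a volt is a weber per second),
      = kg·m²·s⁻²·A⁻¹.
  So Wb⁻¹ = kg⁻¹·m⁻²·s²·A.
  J = N·m (work = force × distance),
      = kg·m²·s⁻².
  So J⁻¹ = kg⁻¹·m⁻²·s².
  Gy = J/kg (absorbed dose = energy per mass),
      = m²·s⁻².
  So Gy² = m⁴·s⁻⁴.
  T = Wb/m² (flux density = flux per area),
      = kg·s⁻²·A⁻¹.
  Combining: m²·Pa⁻¹·cd⁻²·kg·Wb⁻¹·J⁻¹·Gy²·T = m² · (kg⁻¹·m·s²) · cd⁻² · kg · (kg⁻¹·m⁻²·s²·A) · (kg⁻¹·m⁻²·s²) · (m⁴·s⁻⁴) · (kg·s⁻²·A⁻¹) = kg⁻¹·m³·cd⁻².
Both reduce to kg⁻¹·m³·cd⁻².

Yes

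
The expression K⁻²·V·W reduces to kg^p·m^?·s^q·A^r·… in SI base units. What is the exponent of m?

4

V = W/A (potential = power per current),
    = kg·m²·s⁻³·A⁻¹.
W = J/s (power = energy per time),
    = kg·m²·s⁻³.
Combining: K⁻²·V·W = K⁻² · (kg·m²·s⁻³·A⁻¹) · (kg·m²·s⁻³) = kg²·m⁴·s⁻⁶·A⁻¹·K⁻².
The exponent of m is 4.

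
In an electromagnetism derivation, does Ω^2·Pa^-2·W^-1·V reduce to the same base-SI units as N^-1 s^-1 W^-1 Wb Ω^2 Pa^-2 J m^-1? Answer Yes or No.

Left side:
  Ω = kg·m²·s⁻³·A⁻².
  So Ω² = kg²·m⁴·s⁻⁶·A⁻⁴.
  Pa = kg·m⁻¹·s⁻².
  So Pa⁻² = kg⁻²·m²·s⁴.
  W = kg·m²·s⁻³.
  So W⁻¹ = kg⁻¹·m⁻²·s³.
  V = kg·m²·s⁻³·A⁻¹.
  Combining: Ω²·Pa⁻²·W⁻¹·V = (kg²·m⁴·s⁻⁶·A⁻⁴) · (kg⁻²·m²·s⁴) · (kg⁻¹·m⁻²·s³) · (kg·m²·s⁻³·A⁻¹) = m⁶·s⁻²·A⁻⁵.
Right side:
  N = kg·m·s⁻².
  So N⁻¹ = kg⁻¹·m⁻¹·s².
  W = kg·m²·s⁻³.
  So W⁻¹ = kg⁻¹·m⁻²·s³.
  Wb = kg·m²·s⁻²·A⁻¹.
  Ω = kg·m²·s⁻³·A⁻².
  So Ω² = kg²·m⁴·s⁻⁶·A⁻⁴.
  Pa = kg·m⁻¹·s⁻².
  So Pa⁻² = kg⁻²·m²·s⁴.
  J = kg·m²·s⁻².
  Combining: N⁻¹·s⁻¹·W⁻¹·Wb·Ω²·Pa⁻²·J·m⁻¹ = (kg⁻¹·m⁻¹·s²) · s⁻¹ · (kg⁻¹·m⁻²·s³) · (kg·m²·s⁻²·A⁻¹) · (kg²·m⁴·s⁻⁶·A⁻⁴) · (kg⁻²·m²·s⁴) · (kg·m²·s⁻²) · m⁻¹ = m⁶·s⁻²·A⁻⁵.
Both reduce to m⁶·s⁻²·A⁻⁵.

Yes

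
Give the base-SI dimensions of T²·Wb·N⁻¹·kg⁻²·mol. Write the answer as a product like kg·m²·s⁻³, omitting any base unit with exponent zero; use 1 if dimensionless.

m·s⁻⁴·A⁻³·mol

T = kg·s⁻²·A⁻¹.
So T² = kg²·s⁻⁴·A⁻².
Wb = kg·m²·s⁻²·A⁻¹.
N = kg·m·s⁻².
So N⁻¹ = kg⁻¹·m⁻¹·s².
Combining: T²·Wb·N⁻¹·kg⁻²·mol = (kg²·s⁻⁴·A⁻²) · (kg·m²·s⁻²·A⁻¹) · (kg⁻¹·m⁻¹·s²) · kg⁻² · mol = m·s⁻⁴·A⁻³·mol.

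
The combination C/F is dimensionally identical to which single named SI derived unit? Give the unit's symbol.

F = kg⁻¹·m⁻²·s⁴·A².
So F⁻¹ = kg·m²·s⁻⁴·A⁻².
C = s·A.
Combining: F⁻¹·C = (kg·m²·s⁻⁴·A⁻²) · (s·A) = kg·m²·s⁻³·A⁻¹.
kg·m²·s⁻³·A⁻¹ is the base-SI form of the volt.

V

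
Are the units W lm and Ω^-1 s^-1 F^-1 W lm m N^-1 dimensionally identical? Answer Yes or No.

Left side:
  W = J/s (power = energy per time),
      = kg·m²·s⁻³.
  lm = cd·sr = cd (luminous flux; sr is dimensionless).
  Combining: W·lm = (kg·m²·s⁻³) · cd = kg·m²·s⁻³·cd.
Right side:
  Ω = kg·m²·s⁻³·A⁻².
  So Ω⁻¹ = kg⁻¹·m⁻²·s³·A².
  F = kg⁻¹·m⁻²·s⁴·A².
  So F⁻¹ = kg·m²·s⁻⁴·A⁻².
  W = kg·m²·s⁻³.
  lm = cd.
  N = kg·m·s⁻².
  So N⁻¹ = kg⁻¹·m⁻¹·s².
  Combining: Ω⁻¹·s⁻¹·F⁻¹·W·lm·m·N⁻¹ = (kg⁻¹·m⁻²·s³·A²) · s⁻¹ · (kg·m²·s⁻⁴·A⁻²) · (kg·m²·s⁻³) · cd · m · (kg⁻¹·m⁻¹·s²) = m²·s⁻³·cd.
Left is kg·m²·s⁻³·cd; right is m²·s⁻³·cd — different.

No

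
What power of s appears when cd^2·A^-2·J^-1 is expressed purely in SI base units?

J = kg·m²·s⁻².
So J⁻¹ = kg⁻¹·m⁻²·s².
Combining: cd²·A⁻²·J⁻¹ = cd² · A⁻² · (kg⁻¹·m⁻²·s²) = kg⁻¹·m⁻²·s²·A⁻²·cd².
The exponent of s is 2.

2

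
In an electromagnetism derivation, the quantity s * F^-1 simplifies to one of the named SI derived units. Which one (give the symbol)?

Ω

F = kg⁻¹·m⁻²·s⁴·A².
So F⁻¹ = kg·m²·s⁻⁴·A⁻².
Combining: s·F⁻¹ = s · (kg·m²·s⁻⁴·A⁻²) = kg·m²·s⁻³·A⁻².
kg·m²·s⁻³·A⁻² is the base-SI form of the ohm.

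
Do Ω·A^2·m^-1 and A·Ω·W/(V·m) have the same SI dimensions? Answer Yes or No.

Left side:
  Ω = V/A (resistance = voltage per current),
      = kg·m²·s⁻³·A⁻².
  Combining: Ω·A²·m⁻¹ = (kg·m²·s⁻³·A⁻²) · A² · m⁻¹ = kg·m·s⁻³.
Right side:
  Ω = V/A (resistance = voltage per current),
      = kg·m²·s⁻³·A⁻².
  V = W/A (potential = power per current),
      = kg·m²·s⁻³·A⁻¹.
  So V⁻¹ = kg⁻¹·m⁻²·s³·A.
  W = J/s (power = energy per time),
      = kg·m²·s⁻³.
  Combining: A·Ω·V⁻¹·W·m⁻¹ = A · (kg·m²·s⁻³·A⁻²) · (kg⁻¹·m⁻²·s³·A) · (kg·m²·s⁻³) · m⁻¹ = kg·m·s⁻³.
Both reduce to kg·m·s⁻³.

Yes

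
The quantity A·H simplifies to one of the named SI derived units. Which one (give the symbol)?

H = Wb/A (inductance = flux per current),
    = kg·m²·s⁻²·A⁻².
Combining: A·H = A · (kg·m²·s⁻²·A⁻²) = kg·m²·s⁻²·A⁻¹.
kg·m²·s⁻²·A⁻¹ is the base-SI form of the weber.

Wb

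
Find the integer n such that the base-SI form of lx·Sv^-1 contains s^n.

2

lx = lm/m² (illuminance = luminous flux per area),
    = m⁻²·cd.
Sv = J/kg (equivalent dose = energy per mass),
    = m²·s⁻².
So Sv⁻¹ = m⁻²·s².
Combining: lx·Sv⁻¹ = (m⁻²·cd) · (m⁻²·s²) = m⁻⁴·s²·cd.
The exponent of s is 2.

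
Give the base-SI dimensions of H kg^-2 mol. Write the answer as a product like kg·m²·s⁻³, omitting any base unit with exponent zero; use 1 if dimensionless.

kg⁻¹·m²·s⁻²·A⁻²·mol

H = Wb/A (inductance = flux per current),
    = kg·m²·s⁻²·A⁻².
Combining: H·kg⁻²·mol = (kg·m²·s⁻²·A⁻²) · kg⁻² · mol = kg⁻¹·m²·s⁻²·A⁻²·mol.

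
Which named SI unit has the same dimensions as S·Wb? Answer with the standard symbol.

S = kg⁻¹·m⁻²·s³·A².
Wb = kg·m²·s⁻²·A⁻¹.
Combining: S·Wb = (kg⁻¹·m⁻²·s³·A²) · (kg·m²·s⁻²·A⁻¹) = s·A.
s·A is the base-SI form of the coulomb.

C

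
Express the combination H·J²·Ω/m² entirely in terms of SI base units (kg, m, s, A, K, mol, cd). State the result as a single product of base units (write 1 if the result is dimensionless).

H = Wb/A (inductance = flux per current),
    = kg·m²·s⁻²·A⁻².
J = N·m (work = force × distance),
    = kg·m²·s⁻².
So J² = kg²·m⁴·s⁻⁴.
Ω = V/A (resistance = voltage per current),
    = kg·m²·s⁻³·A⁻².
Combining: H·m⁻²·J²·Ω = (kg·m²·s⁻²·A⁻²) · m⁻² · (kg²·m⁴·s⁻⁴) · (kg·m²·s⁻³·A⁻²) = kg⁴·m⁶·s⁻⁹·A⁻⁴.

kg⁴·m⁶·s⁻⁹·A⁻⁴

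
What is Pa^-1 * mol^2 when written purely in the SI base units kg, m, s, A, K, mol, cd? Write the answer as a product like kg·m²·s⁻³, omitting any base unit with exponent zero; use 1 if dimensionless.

kg⁻¹·m·s²·mol²

Pa = kg·m⁻¹·s⁻².
So Pa⁻¹ = kg⁻¹·m·s².
Combining: Pa⁻¹·mol² = (kg⁻¹·m·s²) · mol² = kg⁻¹·m·s²·mol².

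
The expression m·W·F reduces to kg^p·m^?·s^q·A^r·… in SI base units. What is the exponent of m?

1

W = J/s (power = energy per time),
    = kg·m²·s⁻³.
F = C/V (capacitance = charge per voltage),
    = A·s/(kg·m²·s⁻³·A⁻¹) (substituting C and V),
    = kg⁻¹·m⁻²·s⁴·A².
Combining: m·W·F = m · (kg·m²·s⁻³) · (kg⁻¹·m⁻²·s⁴·A²) = m·s·A².
The exponent of m is 1.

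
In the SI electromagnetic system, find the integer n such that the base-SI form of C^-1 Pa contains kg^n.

1

C = s·A.
So C⁻¹ = s⁻¹·A⁻¹.
Pa = kg·m⁻¹·s⁻².
Combining: C⁻¹·Pa = (s⁻¹·A⁻¹) · (kg·m⁻¹·s⁻²) = kg·m⁻¹·s⁻³·A⁻¹.
The exponent of kg is 1.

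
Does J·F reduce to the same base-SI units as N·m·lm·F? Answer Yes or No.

Left side:
  J = N·m (work = force × distance),
      = kg·m²·s⁻².
  F = C/V (capacitance = charge per voltage),
      = A·s/(kg·m²·s⁻³·A⁻¹) (substituting C and V),
      = kg⁻¹·m⁻²·s⁴·A².
  Combining: J·F = (kg·m²·s⁻²) · (kg⁻¹·m⁻²·s⁴·A²) = s²·A².
Right side:
  N = kg·m/s² = kg·m·s⁻² (force = mass × acceleration).
  lm = cd·sr = cd (luminous flux; sr is dimensionless).
  F = C/V (capacitance = charge per voltage),
      = A·s/(kg·m²·s⁻³·A⁻¹) (substituting C and V),
      = kg⁻¹·m⁻²·s⁴·A².
  Combining: N·m·lm·F = (kg·m·s⁻²) · m · cd · (kg⁻¹·m⁻²·s⁴·A²) = s²·A²·cd.
Left is s²·A²; right is s²·A²·cd — different.

No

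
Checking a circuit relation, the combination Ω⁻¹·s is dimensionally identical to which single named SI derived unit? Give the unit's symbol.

F

Ω = V/A (resistance = voltage per current),
    = kg·m²·s⁻³·A⁻².
So Ω⁻¹ = kg⁻¹·m⁻²·s³·A².
Combining: Ω⁻¹·s = (kg⁻¹·m⁻²·s³·A²) · s = kg⁻¹·m⁻²·s⁴·A².
kg⁻¹·m⁻²·s⁴·A² is the base-SI form of the farad.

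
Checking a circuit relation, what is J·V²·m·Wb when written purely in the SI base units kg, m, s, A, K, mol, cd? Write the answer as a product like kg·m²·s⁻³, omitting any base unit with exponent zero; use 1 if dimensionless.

kg⁴·m⁹·s⁻¹⁰·A⁻³

J = N·m (work = force × distance),
    = kg·m²·s⁻².
V = W/A (potential = power per current),
    = kg·m²·s⁻³·A⁻¹.
So V² = kg²·m⁴·s⁻⁶·A⁻².
Wb = V·s (flux: a volt is a weber per second),
    = kg·m²·s⁻²·A⁻¹.
Combining: J·V²·m·Wb = (kg·m²·s⁻²) · (kg²·m⁴·s⁻⁶·A⁻²) · m · (kg·m²·s⁻²·A⁻¹) = kg⁴·m⁹·s⁻¹⁰·A⁻³.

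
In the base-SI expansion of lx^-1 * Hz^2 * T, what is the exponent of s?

-4

lx = m⁻²·cd.
So lx⁻¹ = m²·cd⁻¹.
Hz = s⁻¹.
So Hz² = s⁻².
T = kg·s⁻²·A⁻¹.
Combining: lx⁻¹·Hz²·T = (m²·cd⁻¹) · s⁻² · (kg·s⁻²·A⁻¹) = kg·m²·s⁻⁴·A⁻¹·cd⁻¹.
The exponent of s is -4.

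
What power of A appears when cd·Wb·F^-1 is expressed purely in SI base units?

-3

Wb = V·s (flux: a volt is a weber per second),
    = kg·m²·s⁻²·A⁻¹.
F = C/V (capacitance = charge per voltage),
    = A·s/(kg·m²·s⁻³·A⁻¹) (substituting C and V),
    = kg⁻¹·m⁻²·s⁴·A².
So F⁻¹ = kg·m²·s⁻⁴·A⁻².
Combining: cd·Wb·F⁻¹ = cd · (kg·m²·s⁻²·A⁻¹) · (kg·m²·s⁻⁴·A⁻²) = kg²·m⁴·s⁻⁶·A⁻³·cd.
The exponent of A is -3.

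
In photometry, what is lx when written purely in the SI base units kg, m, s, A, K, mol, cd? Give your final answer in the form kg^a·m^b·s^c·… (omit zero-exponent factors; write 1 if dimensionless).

lx = lm/m² (illuminance = luminous flux per area),
    = m⁻²·cd.

m⁻²·cd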